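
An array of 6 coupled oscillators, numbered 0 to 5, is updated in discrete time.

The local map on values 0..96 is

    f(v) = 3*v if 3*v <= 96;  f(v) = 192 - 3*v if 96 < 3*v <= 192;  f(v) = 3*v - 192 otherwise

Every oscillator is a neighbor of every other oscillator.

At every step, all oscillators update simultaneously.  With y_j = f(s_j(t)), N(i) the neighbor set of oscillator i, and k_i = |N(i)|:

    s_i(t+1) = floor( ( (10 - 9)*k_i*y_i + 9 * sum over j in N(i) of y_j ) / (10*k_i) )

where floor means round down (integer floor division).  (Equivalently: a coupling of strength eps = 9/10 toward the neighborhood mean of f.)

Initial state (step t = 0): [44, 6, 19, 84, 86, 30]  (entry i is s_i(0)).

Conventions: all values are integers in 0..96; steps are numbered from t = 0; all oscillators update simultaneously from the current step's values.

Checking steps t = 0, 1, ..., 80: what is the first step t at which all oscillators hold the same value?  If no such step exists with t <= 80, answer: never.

Answer: 4
Key observation: Synchronization is absorbing here: once all oscillators are equal they stay equal, and step 4 is the first all-equal step.

Derivation:
t=0: [44, 6, 19, 84, 86, 30]  (not all equal)
t=1: [58, 61, 58, 58, 57, 55]  (not all equal)
t=2: [18, 19, 18, 18, 18, 17]  (not all equal)
t=3: [54, 53, 54, 54, 54, 54]  (not all equal)
t=4: [30, 30, 30, 30, 30, 30]  (all equal)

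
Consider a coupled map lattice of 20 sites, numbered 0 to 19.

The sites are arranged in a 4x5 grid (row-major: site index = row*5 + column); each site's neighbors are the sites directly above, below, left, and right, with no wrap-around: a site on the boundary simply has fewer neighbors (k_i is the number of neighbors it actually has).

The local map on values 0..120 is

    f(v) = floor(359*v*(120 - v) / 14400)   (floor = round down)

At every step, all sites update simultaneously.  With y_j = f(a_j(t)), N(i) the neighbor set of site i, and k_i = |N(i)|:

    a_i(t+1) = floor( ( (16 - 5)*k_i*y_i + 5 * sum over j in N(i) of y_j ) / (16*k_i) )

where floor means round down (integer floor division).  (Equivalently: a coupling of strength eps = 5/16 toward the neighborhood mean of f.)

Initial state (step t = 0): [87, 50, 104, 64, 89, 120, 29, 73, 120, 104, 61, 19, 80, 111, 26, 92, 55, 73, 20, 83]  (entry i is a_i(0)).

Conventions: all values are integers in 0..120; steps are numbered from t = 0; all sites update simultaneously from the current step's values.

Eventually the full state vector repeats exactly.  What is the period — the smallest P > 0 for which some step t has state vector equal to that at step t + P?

Answer: 2
Key observation: The state at step 11, [78, 78, 78, 78, 78, 78, 78, 78, 78, 79, 77, 77, 78, 78, 78, 77, 77, 77, 78, 78], reappears at step 13 — and no state repeats earlier — so the cycle the system enters has period 2.

Derivation:
t=0: [87, 50, 104, 64, 89, 120, 29, 73, 120, 104, 61, 19, 80, 111, 26, 92, 55, 73, 20, 83]
t=1: [62, 78, 55, 72, 67, 23, 61, 72, 18, 41, 72, 57, 73, 31, 55, 71, 81, 81, 52, 69]
t=2: [82, 83, 87, 82, 86, 65, 85, 83, 55, 78, 83, 87, 83, 70, 85, 84, 79, 79, 84, 87]
t=3: [78, 75, 72, 77, 74, 84, 75, 76, 86, 80, 76, 72, 76, 84, 75, 75, 78, 79, 76, 72]
t=4: [80, 83, 85, 81, 82, 77, 83, 82, 74, 79, 82, 84, 82, 76, 82, 83, 81, 80, 82, 85]
t=5: [79, 76, 74, 78, 77, 80, 76, 77, 82, 79, 77, 75, 77, 81, 77, 76, 77, 78, 77, 74]
t=6: [80, 82, 83, 81, 81, 79, 82, 81, 78, 80, 82, 83, 81, 78, 81, 82, 82, 81, 81, 83]
t=7: [78, 77, 76, 78, 78, 79, 77, 78, 80, 79, 77, 76, 78, 80, 78, 77, 77, 77, 78, 76]
t=8: [81, 82, 82, 81, 80, 80, 81, 81, 79, 80, 81, 82, 81, 79, 80, 82, 82, 81, 81, 82]
t=9: [78, 77, 77, 78, 78, 78, 77, 78, 79, 79, 77, 77, 78, 79, 78, 77, 77, 77, 78, 77]
t=10: [81, 81, 81, 81, 80, 81, 81, 81, 80, 80, 81, 81, 81, 80, 80, 82, 82, 81, 81, 81]
t=11: [78, 78, 78, 78, 78, 78, 78, 78, 78, 79, 77, 77, 78, 78, 78, 77, 77, 77, 78, 78]
t=12: [81, 81, 81, 81, 80, 81, 81, 81, 80, 80, 81, 81, 81, 81, 80, 82, 82, 81, 81, 81]
t=13: [78, 78, 78, 78, 78, 78, 78, 78, 78, 79, 77, 77, 78, 78, 78, 77, 77, 77, 78, 78]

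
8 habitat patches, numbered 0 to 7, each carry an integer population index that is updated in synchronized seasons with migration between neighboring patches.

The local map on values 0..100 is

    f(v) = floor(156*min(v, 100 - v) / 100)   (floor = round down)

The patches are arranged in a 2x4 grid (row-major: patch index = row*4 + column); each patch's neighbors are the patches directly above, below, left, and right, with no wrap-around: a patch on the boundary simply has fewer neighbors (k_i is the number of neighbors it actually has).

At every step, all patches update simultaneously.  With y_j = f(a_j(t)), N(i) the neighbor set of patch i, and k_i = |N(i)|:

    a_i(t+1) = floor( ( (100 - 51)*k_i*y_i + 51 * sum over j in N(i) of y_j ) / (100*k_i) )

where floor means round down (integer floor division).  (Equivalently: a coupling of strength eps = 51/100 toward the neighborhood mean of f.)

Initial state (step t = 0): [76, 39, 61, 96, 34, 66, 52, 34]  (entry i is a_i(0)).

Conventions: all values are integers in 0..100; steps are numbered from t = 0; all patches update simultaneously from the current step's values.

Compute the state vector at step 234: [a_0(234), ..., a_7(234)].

Answer: [37, 37, 37, 37, 37, 37, 37, 37]
Key observation: The state at step 20, [57, 57, 57, 57, 57, 57, 57, 57], reappears at step 25: the system is in a cycle of period 5 from step 20 on.  Therefore the state at step 234 equals the state at step 20 + ((234 - 20) mod 5) = 24, which is [37, 37, 37, 37, 37, 37, 37, 37].

Derivation:
t=0: [76, 39, 61, 96, 34, 66, 52, 34]
t=1: [46, 54, 53, 31, 48, 57, 64, 46]
t=2: [71, 70, 65, 60, 71, 67, 63, 61]
t=3: [45, 48, 54, 59, 46, 50, 55, 59]
t=4: [71, 73, 69, 65, 72, 74, 70, 64]
t=5: [43, 43, 47, 52, 42, 41, 47, 52]
t=6: [66, 67, 72, 73, 65, 65, 71, 73]
t=7: [52, 50, 44, 42, 53, 51, 45, 42]
t=8: [74, 75, 69, 65, 74, 74, 69, 66]
t=9: [39, 40, 47, 52, 40, 41, 47, 51]
t=10: [61, 63, 71, 74, 61, 64, 71, 74]
t=11: [59, 55, 46, 41, 58, 54, 46, 41]
t=12: [65, 69, 69, 65, 66, 69, 69, 65]
t=13: [52, 49, 49, 52, 51, 48, 49, 52]
t=14: [75, 75, 75, 74, 74, 75, 75, 74]
t=15: [39, 39, 39, 39, 39, 39, 39, 39]
t=16: [60, 60, 60, 60, 60, 60, 60, 60]
t=17: [62, 62, 62, 62, 62, 62, 62, 62]
t=18: [59, 59, 59, 59, 59, 59, 59, 59]
t=19: [63, 63, 63, 63, 63, 63, 63, 63]
t=20: [57, 57, 57, 57, 57, 57, 57, 57]
t=21: [67, 67, 67, 67, 67, 67, 67, 67]
t=22: [51, 51, 51, 51, 51, 51, 51, 51]
t=23: [76, 76, 76, 76, 76, 76, 76, 76]
t=24: [37, 37, 37, 37, 37, 37, 37, 37]
t=25: [57, 57, 57, 57, 57, 57, 57, 57]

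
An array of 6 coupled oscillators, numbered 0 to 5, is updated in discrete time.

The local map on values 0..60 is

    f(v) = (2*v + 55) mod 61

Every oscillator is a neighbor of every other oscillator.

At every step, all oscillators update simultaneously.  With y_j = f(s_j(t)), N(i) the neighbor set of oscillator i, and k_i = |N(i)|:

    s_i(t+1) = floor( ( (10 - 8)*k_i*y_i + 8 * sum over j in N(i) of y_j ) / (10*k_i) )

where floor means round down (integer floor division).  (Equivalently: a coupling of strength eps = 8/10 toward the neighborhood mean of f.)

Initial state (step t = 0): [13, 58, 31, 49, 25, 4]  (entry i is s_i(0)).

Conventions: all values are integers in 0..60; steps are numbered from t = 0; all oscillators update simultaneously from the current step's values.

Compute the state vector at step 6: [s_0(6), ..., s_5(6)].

Simulating step by step:
t=0: [13, 58, 31, 49, 25, 4]
t=1: [33, 34, 34, 33, 34, 32]
t=2: [31, 29, 29, 31, 29, 31]
t=3: [54, 53, 53, 54, 53, 54]
t=4: [40, 39, 39, 40, 39, 40]
t=5: [12, 11, 11, 12, 11, 12]
t=6: [17, 16, 16, 17, 16, 17]

Answer: [17, 16, 16, 17, 16, 17]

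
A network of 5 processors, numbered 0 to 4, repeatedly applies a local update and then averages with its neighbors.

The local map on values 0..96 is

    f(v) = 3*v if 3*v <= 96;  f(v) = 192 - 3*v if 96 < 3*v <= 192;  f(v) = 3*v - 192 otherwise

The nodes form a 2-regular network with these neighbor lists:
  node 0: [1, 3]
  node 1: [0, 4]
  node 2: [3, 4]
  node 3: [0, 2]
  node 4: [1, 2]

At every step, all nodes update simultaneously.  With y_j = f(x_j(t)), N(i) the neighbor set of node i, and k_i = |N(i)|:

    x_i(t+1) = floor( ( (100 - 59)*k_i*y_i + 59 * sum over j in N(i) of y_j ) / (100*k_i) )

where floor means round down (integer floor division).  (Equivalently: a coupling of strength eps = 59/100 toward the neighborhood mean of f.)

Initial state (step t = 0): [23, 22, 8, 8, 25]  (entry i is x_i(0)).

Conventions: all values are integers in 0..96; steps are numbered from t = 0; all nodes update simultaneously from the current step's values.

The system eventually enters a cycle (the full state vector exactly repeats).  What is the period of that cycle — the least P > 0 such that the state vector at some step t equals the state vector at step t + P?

Answer: 12
Key observation: The state at step 16, [48, 55, 36, 36, 48], reappears at step 28 — and no state repeats earlier — so the cycle the system enters has period 12.

Derivation:
t=0: [23, 22, 8, 8, 25]
t=1: [54, 69, 39, 37, 57]
t=2: [40, 21, 60, 64, 35]
t=3: [48, 72, 30, 24, 57]
t=4: [48, 30, 64, 70, 42]
t=5: [51, 70, 24, 21, 53]
t=6: [39, 28, 57, 58, 40]
t=7: [60, 77, 35, 35, 60]
t=8: [42, 23, 64, 64, 42]
t=9: [47, 67, 19, 19, 47]
t=10: [40, 33, 55, 55, 40]
t=11: [64, 80, 40, 40, 64]
t=12: [35, 19, 50, 50, 35]
t=13: [64, 74, 55, 55, 64]
t=14: [16, 12, 19, 19, 16]
t=15: [47, 43, 54, 54, 47]
t=16: [48, 55, 36, 36, 48]
t=17: [52, 39, 73, 73, 52]
t=18: [44, 51, 29, 29, 44]
t=19: [61, 51, 79, 79, 61]
t=20: [28, 21, 34, 34, 28]
t=21: [79, 75, 88, 88, 79]
t=22: [49, 40, 64, 64, 49]
t=23: [39, 56, 13, 13, 39]
t=24: [49, 54, 49, 49, 49]
t=25: [40, 38, 45, 45, 40]
t=26: [69, 74, 61, 61, 69]
t=27: [17, 21, 10, 10, 17]
t=28: [48, 55, 36, 36, 48]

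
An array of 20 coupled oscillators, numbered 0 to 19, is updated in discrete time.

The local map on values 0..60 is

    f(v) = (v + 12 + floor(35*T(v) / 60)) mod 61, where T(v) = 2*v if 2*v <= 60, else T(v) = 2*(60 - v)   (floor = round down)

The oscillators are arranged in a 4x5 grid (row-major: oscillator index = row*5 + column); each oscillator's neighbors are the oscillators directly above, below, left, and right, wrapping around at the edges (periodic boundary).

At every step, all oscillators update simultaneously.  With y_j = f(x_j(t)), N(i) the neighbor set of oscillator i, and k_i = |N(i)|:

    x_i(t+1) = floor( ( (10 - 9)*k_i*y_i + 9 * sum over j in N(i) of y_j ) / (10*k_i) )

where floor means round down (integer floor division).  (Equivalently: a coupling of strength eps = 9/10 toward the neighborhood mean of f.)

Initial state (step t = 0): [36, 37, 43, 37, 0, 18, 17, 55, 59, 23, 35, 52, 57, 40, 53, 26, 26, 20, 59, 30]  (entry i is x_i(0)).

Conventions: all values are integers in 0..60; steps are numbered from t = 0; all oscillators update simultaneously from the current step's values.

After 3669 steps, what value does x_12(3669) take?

Simulating step by step:
t=0: [36, 37, 43, 37, 0, 18, 17, 55, 59, 23, 35, 52, 57, 40, 53, 26, 26, 20, 59, 30]
t=1: [20, 20, 22, 11, 11, 22, 24, 19, 9, 19, 19, 19, 21, 11, 11, 12, 20, 14, 23, 11]
t=2: [47, 44, 47, 31, 43, 42, 49, 39, 42, 41, 46, 43, 46, 31, 43, 48, 47, 42, 33, 27]
t=3: [13, 12, 13, 13, 12, 13, 13, 13, 14, 13, 13, 12, 13, 13, 12, 12, 13, 13, 13, 13]
t=4: [38, 39, 39, 40, 39, 40, 39, 40, 40, 39, 38, 39, 39, 40, 39, 39, 38, 40, 40, 38]
t=5: [14, 14, 14, 14, 14, 14, 14, 14, 14, 14, 14, 14, 14, 14, 14, 14, 14, 14, 14, 14]
t=6: [42, 42, 42, 42, 42, 42, 42, 42, 42, 42, 42, 42, 42, 42, 42, 42, 42, 42, 42, 42]
t=7: [14, 14, 14, 14, 14, 14, 14, 14, 14, 14, 14, 14, 14, 14, 14, 14, 14, 14, 14, 14]

Answer: x_12(3669) = 14
Key observation: The state at step 5, [14, 14, 14, 14, 14, 14, 14, 14, 14, 14, 14, 14, 14, 14, 14, 14, 14, 14, 14, 14], reappears at step 7: the system is in a cycle of period 2 from step 5 on.  Therefore the state at step 3669 equals the state at step 5 + ((3669 - 5) mod 2) = 5, which is [14, 14, 14, 14, 14, 14, 14, 14, 14, 14, 14, 14, 14, 14, 14, 14, 14, 14, 14, 14].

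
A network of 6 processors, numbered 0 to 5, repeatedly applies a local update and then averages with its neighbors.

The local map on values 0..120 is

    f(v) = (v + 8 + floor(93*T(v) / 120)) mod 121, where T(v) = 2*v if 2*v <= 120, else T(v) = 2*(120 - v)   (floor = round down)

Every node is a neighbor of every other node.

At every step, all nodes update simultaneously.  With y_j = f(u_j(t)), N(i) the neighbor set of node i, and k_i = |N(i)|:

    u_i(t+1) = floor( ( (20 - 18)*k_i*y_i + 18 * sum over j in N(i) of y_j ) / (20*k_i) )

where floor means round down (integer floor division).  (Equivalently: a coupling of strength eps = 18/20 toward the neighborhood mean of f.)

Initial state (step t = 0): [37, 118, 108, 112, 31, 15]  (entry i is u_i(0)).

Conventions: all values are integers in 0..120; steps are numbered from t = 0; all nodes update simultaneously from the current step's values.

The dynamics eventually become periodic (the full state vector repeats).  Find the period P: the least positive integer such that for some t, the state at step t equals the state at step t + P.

Simulating step by step:
t=0: [37, 118, 108, 112, 31, 15]
t=1: [39, 47, 47, 47, 41, 44]
t=2: [55, 63, 63, 63, 55, 54]
t=3: [32, 31, 31, 31, 32, 32]
t=4: [87, 88, 88, 88, 87, 87]
t=5: [24, 24, 24, 24, 24, 24]
t=6: [69, 69, 69, 69, 69, 69]
t=7: [35, 35, 35, 35, 35, 35]
t=8: [97, 97, 97, 97, 97, 97]
t=9: [19, 19, 19, 19, 19, 19]
t=10: [56, 56, 56, 56, 56, 56]
t=11: [29, 29, 29, 29, 29, 29]
t=12: [81, 81, 81, 81, 81, 81]
t=13: [28, 28, 28, 28, 28, 28]
t=14: [79, 79, 79, 79, 79, 79]
t=15: [29, 29, 29, 29, 29, 29]

Answer: 4
Key observation: The state at step 11, [29, 29, 29, 29, 29, 29], reappears at step 15 — and no state repeats earlier — so the cycle the system enters has period 4.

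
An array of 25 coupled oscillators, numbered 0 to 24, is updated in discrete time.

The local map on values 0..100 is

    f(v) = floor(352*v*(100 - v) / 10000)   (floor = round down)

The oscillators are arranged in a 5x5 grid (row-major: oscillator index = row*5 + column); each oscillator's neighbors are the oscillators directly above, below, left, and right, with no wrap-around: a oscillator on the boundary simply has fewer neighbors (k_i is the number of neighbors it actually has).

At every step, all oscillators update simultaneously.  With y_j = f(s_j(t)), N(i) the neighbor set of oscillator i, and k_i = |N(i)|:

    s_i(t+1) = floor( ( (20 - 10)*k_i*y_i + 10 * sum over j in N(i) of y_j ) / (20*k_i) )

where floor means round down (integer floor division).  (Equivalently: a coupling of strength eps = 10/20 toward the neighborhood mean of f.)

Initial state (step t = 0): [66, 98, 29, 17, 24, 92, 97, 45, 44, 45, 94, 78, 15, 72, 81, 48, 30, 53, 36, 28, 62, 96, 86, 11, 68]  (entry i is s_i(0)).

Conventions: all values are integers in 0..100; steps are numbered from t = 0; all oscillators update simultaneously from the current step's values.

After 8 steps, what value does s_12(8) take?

Simulating step by step:
t=0: [66, 98, 29, 17, 24, 92, 97, 45, 44, 45, 94, 78, 15, 72, 81, 48, 30, 53, 36, 28, 62, 96, 86, 11, 68]
t=1: [46, 29, 59, 61, 66, 30, 27, 70, 79, 77, 38, 48, 60, 68, 64, 72, 67, 73, 73, 70, 66, 39, 43, 50, 64]
t=2: [79, 76, 80, 78, 75, 76, 72, 73, 65, 67, 79, 82, 80, 74, 75, 74, 77, 74, 72, 75, 77, 81, 83, 83, 80]
t=3: [61, 62, 60, 63, 67, 63, 66, 67, 74, 73, 59, 56, 59, 67, 68, 63, 60, 63, 66, 65, 61, 55, 52, 53, 56]
t=4: [82, 81, 82, 79, 76, 82, 79, 77, 71, 71, 84, 84, 82, 76, 75, 83, 84, 82, 79, 80, 83, 85, 86, 85, 84]
t=5: [51, 53, 54, 60, 64, 51, 55, 60, 68, 69, 48, 48, 53, 62, 65, 48, 47, 50, 55, 56, 47, 45, 44, 46, 48]
t=6: [87, 87, 86, 82, 80, 87, 86, 84, 78, 77, 87, 87, 86, 82, 80, 87, 87, 87, 86, 85, 87, 86, 86, 86, 86]
t=7: [39, 40, 43, 51, 56, 39, 41, 46, 56, 59, 39, 39, 43, 50, 54, 39, 39, 40, 43, 45, 39, 41, 41, 42, 42]
t=8: [83, 84, 86, 86, 86, 83, 84, 86, 86, 85, 83, 83, 85, 87, 86, 83, 83, 84, 86, 86, 83, 84, 84, 85, 85]

Answer: s_12(8) = 85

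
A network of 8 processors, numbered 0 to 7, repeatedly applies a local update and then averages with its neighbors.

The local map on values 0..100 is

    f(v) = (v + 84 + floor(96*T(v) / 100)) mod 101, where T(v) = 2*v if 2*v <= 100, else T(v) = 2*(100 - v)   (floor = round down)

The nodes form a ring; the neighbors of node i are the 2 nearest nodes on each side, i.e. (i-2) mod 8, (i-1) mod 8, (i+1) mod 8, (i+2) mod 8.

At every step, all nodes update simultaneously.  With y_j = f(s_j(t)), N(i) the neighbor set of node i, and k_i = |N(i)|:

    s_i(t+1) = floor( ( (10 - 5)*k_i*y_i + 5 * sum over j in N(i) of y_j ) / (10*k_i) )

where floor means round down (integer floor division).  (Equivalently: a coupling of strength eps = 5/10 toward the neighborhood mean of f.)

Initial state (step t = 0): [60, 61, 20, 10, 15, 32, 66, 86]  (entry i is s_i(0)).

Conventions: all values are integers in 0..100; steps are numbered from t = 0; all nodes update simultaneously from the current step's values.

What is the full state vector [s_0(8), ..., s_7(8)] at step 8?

Answer: [56, 56, 52, 56, 57, 35, 61, 34]

Derivation:
t=0: [60, 61, 20, 10, 15, 32, 66, 86]
t=1: [29, 29, 29, 26, 30, 56, 33, 63]
t=2: [62, 59, 66, 57, 63, 38, 61, 37]
t=3: [25, 27, 15, 28, 26, 64, 35, 63]
t=4: [51, 50, 42, 52, 52, 35, 60, 35]
t=5: [30, 31, 15, 30, 29, 61, 36, 62]
t=6: [60, 59, 48, 57, 58, 38, 65, 39]
t=7: [27, 29, 20, 29, 28, 65, 35, 66]
t=8: [56, 56, 52, 56, 57, 35, 61, 34]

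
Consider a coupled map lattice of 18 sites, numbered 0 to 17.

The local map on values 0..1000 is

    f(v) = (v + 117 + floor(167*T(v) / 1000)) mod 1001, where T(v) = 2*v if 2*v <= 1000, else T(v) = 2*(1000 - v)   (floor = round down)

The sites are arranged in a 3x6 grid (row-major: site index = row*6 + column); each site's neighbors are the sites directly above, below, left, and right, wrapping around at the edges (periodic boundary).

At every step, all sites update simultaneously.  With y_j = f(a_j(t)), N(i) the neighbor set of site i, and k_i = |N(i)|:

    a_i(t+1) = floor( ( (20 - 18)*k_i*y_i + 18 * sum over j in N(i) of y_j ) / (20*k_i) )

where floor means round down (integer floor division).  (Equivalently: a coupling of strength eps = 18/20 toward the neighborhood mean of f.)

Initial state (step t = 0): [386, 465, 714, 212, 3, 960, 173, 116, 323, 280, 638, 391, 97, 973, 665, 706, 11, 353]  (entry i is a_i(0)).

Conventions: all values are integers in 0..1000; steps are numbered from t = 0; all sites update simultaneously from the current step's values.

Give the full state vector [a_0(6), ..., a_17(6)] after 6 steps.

Answer: [810, 730, 260, 210, 635, 718, 809, 731, 260, 211, 634, 718, 788, 739, 257, 228, 603, 751]

Derivation:
t=0: [386, 465, 714, 212, 3, 960, 173, 116, 323, 280, 638, 391, 97, 973, 665, 706, 11, 353]
t=1: [382, 507, 672, 592, 348, 453, 436, 416, 635, 665, 398, 490, 398, 492, 650, 522, 576, 307]
t=2: [704, 746, 852, 797, 743, 635, 680, 771, 839, 800, 757, 660, 654, 749, 840, 857, 657, 721]
t=3: [903, 735, 439, 540, 926, 916, 913, 727, 444, 540, 929, 912, 921, 726, 224, 645, 730, 888]
t=4: [257, 683, 716, 634, 428, 54, 254, 687, 714, 636, 427, 56, 250, 622, 767, 756, 331, 255]
t=5: [495, 801, 917, 861, 587, 422, 497, 799, 918, 861, 588, 421, 548, 811, 922, 830, 682, 358]
t=6: [810, 730, 260, 210, 635, 718, 809, 731, 260, 211, 634, 718, 788, 739, 257, 228, 603, 751]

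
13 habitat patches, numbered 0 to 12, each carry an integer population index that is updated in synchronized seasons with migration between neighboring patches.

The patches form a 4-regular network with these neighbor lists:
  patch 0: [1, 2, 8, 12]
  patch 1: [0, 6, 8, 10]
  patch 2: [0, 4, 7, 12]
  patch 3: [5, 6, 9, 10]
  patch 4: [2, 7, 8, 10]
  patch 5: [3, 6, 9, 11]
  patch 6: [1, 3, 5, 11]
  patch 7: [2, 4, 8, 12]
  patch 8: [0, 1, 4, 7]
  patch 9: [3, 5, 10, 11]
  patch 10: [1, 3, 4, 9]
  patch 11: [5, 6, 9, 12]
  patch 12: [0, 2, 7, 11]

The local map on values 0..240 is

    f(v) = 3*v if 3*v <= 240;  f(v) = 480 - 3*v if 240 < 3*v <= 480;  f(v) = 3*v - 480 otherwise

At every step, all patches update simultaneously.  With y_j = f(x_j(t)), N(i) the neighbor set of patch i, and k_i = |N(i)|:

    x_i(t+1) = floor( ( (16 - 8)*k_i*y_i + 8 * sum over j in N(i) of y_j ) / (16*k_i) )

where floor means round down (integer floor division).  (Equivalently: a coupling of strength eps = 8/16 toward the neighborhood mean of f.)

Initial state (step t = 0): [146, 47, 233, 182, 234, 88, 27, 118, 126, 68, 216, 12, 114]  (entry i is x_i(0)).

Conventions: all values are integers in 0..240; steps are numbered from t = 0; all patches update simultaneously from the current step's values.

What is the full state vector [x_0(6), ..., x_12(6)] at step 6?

Answer: [152, 144, 93, 91, 94, 102, 145, 97, 127, 73, 67, 130, 93]

Derivation:
t=0: [146, 47, 233, 182, 234, 88, 27, 118, 126, 68, 216, 12, 114]
t=1: [96, 119, 175, 116, 187, 156, 97, 148, 117, 162, 163, 97, 121]
t=2: [147, 126, 75, 93, 67, 70, 151, 64, 118, 45, 47, 135, 116]
t=3: [92, 92, 183, 164, 186, 159, 87, 181, 129, 145, 150, 100, 132]
t=4: [158, 170, 88, 43, 70, 58, 159, 72, 115, 50, 57, 133, 106]
t=5: [70, 54, 182, 126, 197, 132, 53, 198, 125, 144, 150, 101, 145]
t=6: [152, 144, 93, 91, 94, 102, 145, 97, 127, 73, 67, 130, 93]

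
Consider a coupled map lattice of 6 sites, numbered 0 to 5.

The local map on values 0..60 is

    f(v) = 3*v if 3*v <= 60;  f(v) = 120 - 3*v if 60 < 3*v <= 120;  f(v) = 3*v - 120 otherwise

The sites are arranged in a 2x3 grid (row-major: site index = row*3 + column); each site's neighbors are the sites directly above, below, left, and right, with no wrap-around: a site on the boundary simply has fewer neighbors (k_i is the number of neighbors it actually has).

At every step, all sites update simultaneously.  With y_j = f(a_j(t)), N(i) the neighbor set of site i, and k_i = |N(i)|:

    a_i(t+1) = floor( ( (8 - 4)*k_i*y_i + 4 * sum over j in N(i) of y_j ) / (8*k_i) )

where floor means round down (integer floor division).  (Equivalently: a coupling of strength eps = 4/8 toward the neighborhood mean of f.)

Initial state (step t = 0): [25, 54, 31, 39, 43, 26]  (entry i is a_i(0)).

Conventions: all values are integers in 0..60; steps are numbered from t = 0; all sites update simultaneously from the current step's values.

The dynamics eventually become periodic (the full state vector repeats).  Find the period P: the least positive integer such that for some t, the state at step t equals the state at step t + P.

Answer: 4
Key observation: The state at step 67, [43, 41, 43, 43, 41, 43], reappears at step 71 — and no state repeats earlier — so the cycle the system enters has period 4.

Derivation:
t=0: [25, 54, 31, 39, 43, 26]
t=1: [33, 34, 34, 15, 19, 30]
t=2: [26, 25, 21, 42, 44, 33]
t=3: [33, 41, 45, 16, 18, 27]
t=4: [23, 16, 18, 42, 42, 36]
t=5: [39, 42, 42, 17, 14, 21]
t=6: [15, 11, 18, 36, 40, 40]
t=7: [33, 33, 35, 17, 7, 13]
t=8: [28, 20, 22, 36, 29, 28]
t=9: [36, 50, 51, 23, 34, 39]
t=10: [26, 25, 24, 33, 23, 14]
t=11: [37, 46, 45, 33, 43, 45]
t=12: [14, 14, 15, 15, 13, 13]
t=13: [42, 42, 42, 42, 40, 40]
t=14: [6, 5, 4, 4, 2, 1]
t=15: [15, 13, 10, 12, 8, 6]
t=16: [41, 36, 29, 35, 27, 22]
t=17: [8, 18, 33, 18, 33, 45]
t=18: [39, 38, 27, 38, 31, 18]
t=19: [4, 14, 34, 10, 24, 43]
t=20: [24, 34, 21, 30, 37, 21]
t=21: [36, 28, 47, 29, 22, 45]
t=22: [23, 32, 23, 33, 41, 26]
t=23: [36, 29, 42, 24, 16, 34]
t=24: [26, 27, 15, 39, 40, 22]
t=25: [31, 34, 45, 12, 16, 38]
t=26: [27, 24, 13, 36, 34, 18]
t=27: [34, 40, 45, 20, 28, 41]
t=28: [24, 11, 8, 43, 28, 14]
t=29: [34, 34, 30, 25, 32, 36]
t=30: [24, 21, 22, 33, 24, 19]
t=31: [43, 53, 55, 34, 46, 54]
t=32: [18, 31, 42, 15, 25, 36]
t=33: [45, 31, 12, 47, 36, 18]
t=34: [19, 24, 38, 17, 23, 39]
t=35: [53, 43, 15, 52, 42, 15]
t=36: [30, 19, 36, 29, 18, 35]
t=37: [37, 44, 24, 37, 44, 24]
t=38: [9, 17, 39, 9, 17, 39]
t=39: [33, 39, 15, 33, 39, 15]
t=40: [16, 13, 34, 16, 13, 34]
t=41: [45, 37, 23, 45, 37, 23]
t=42: [13, 17, 40, 13, 17, 40]
t=43: [42, 40, 12, 42, 40, 12]
t=44: [4, 7, 27, 4, 7, 27]
t=45: [14, 22, 34, 14, 22, 34]
t=46: [45, 46, 27, 45, 46, 27]
t=47: [15, 21, 33, 15, 21, 33]
t=48: [48, 49, 30, 48, 49, 30]
t=49: [24, 27, 29, 24, 27, 29]
t=50: [45, 39, 34, 45, 39, 34]
t=51: [12, 7, 14, 12, 7, 14]
t=52: [32, 27, 36, 32, 27, 36]
t=53: [27, 32, 18, 27, 32, 18]
t=54: [35, 31, 46, 35, 31, 46]
t=55: [18, 23, 20, 18, 23, 20]
t=56: [53, 53, 57, 53, 53, 57]
t=57: [39, 41, 48, 39, 41, 48]
t=58: [3, 6, 18, 3, 6, 18]
t=59: [11, 22, 45, 11, 22, 45]
t=60: [38, 44, 24, 38, 44, 24]
t=61: [7, 17, 39, 7, 17, 39]
t=62: [28, 38, 15, 28, 38, 15]
t=63: [28, 17, 35, 28, 17, 35]
t=64: [39, 42, 24, 39, 42, 24]
t=65: [3, 12, 37, 3, 12, 37]
t=66: [15, 27, 15, 15, 27, 15]
t=67: [43, 41, 43, 43, 41, 43]
t=68: [7, 5, 7, 7, 5, 7]
t=69: [19, 17, 19, 19, 17, 19]
t=70: [55, 53, 55, 55, 53, 55]
t=71: [43, 41, 43, 43, 41, 43]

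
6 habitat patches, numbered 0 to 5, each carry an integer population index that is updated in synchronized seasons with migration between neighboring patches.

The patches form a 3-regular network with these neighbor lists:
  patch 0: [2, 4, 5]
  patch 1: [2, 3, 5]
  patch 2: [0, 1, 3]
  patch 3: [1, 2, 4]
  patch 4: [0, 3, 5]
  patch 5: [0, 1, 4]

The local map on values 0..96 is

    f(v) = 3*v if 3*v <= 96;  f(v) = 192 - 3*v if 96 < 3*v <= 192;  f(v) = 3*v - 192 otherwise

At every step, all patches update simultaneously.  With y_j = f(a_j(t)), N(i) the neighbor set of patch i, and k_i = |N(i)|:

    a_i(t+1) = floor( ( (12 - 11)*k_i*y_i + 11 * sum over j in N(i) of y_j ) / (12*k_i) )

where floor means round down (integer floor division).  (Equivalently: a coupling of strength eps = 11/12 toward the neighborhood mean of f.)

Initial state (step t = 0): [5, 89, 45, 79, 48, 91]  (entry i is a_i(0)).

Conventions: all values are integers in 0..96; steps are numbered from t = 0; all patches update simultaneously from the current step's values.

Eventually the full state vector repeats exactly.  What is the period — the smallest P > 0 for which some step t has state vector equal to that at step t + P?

Simulating step by step:
t=0: [5, 89, 45, 79, 48, 91]
t=1: [58, 62, 46, 58, 47, 48]
t=2: [48, 37, 17, 35, 29, 26]
t=3: [70, 72, 70, 74, 72, 72]
t=4: [21, 24, 23, 22, 24, 22]
t=5: [68, 67, 67, 70, 65, 68]
t=6: [8, 12, 12, 7, 13, 8]
t=7: [32, 27, 27, 35, 24, 32]
t=8: [84, 87, 87, 78, 91, 84]
t=9: [69, 58, 58, 70, 56, 69]
t=10: [18, 17, 17, 19, 16, 18]
t=11: [51, 53, 53, 50, 54, 51]
t=12: [34, 37, 37, 32, 39, 34]
t=13: [82, 88, 88, 80, 90, 82]
t=14: [66, 59, 59, 71, 54, 66]
t=15: [16, 14, 14, 20, 12, 16]
t=16: [42, 49, 49, 41, 50, 42]
t=17: [52, 58, 58, 46, 64, 52]
t=18: [19, 34, 34, 15, 38, 19]
t=19: [73, 66, 66, 82, 55, 73]
t=20: [20, 27, 27, 16, 35, 20]
t=21: [74, 64, 64, 80, 58, 74]
t=22: [17, 23, 23, 9, 34, 17]
t=23: [68, 50, 50, 71, 46, 68]
t=24: [34, 26, 26, 43, 18, 34]
t=25: [75, 77, 77, 69, 78, 75]
t=26: [37, 29, 29, 37, 28, 37]
t=27: [83, 83, 83, 85, 81, 83]
t=28: [55, 58, 58, 55, 58, 55]
t=29: [21, 23, 23, 18, 26, 21]
t=30: [69, 62, 62, 70, 61, 69]
t=31: [10, 12, 12, 7, 15, 10]
t=32: [36, 29, 29, 37, 28, 36]
t=33: [84, 84, 84, 85, 83, 84]
t=34: [59, 60, 60, 59, 60, 59]
t=35: [13, 13, 13, 12, 14, 13]
t=36: [39, 38, 38, 39, 38, 39]
t=37: [76, 76, 76, 77, 75, 76]
t=38: [35, 36, 36, 35, 36, 35]
t=39: [85, 85, 85, 84, 86, 85]
t=40: [63, 62, 62, 63, 62, 63]
t=41: [4, 4, 4, 5, 3, 4]
t=42: [11, 12, 12, 11, 12, 11]
t=43: [34, 34, 34, 35, 33, 34]
t=44: [90, 89, 89, 90, 89, 90]
t=45: [76, 76, 76, 75, 77, 76]
t=46: [36, 35, 35, 36, 35, 36]
t=47: [85, 85, 85, 86, 84, 85]
t=48: [62, 63, 63, 62, 63, 62]
t=49: [4, 4, 4, 3, 5, 4]
t=50: [12, 11, 11, 12, 11, 12]
t=51: [34, 34, 34, 33, 35, 34]
t=52: [89, 90, 90, 89, 90, 89]
t=53: [76, 76, 76, 77, 75, 76]

Answer: 16
Key observation: The state at step 37, [76, 76, 76, 77, 75, 76], reappears at step 53 — and no state repeats earlier — so the cycle the system enters has period 16.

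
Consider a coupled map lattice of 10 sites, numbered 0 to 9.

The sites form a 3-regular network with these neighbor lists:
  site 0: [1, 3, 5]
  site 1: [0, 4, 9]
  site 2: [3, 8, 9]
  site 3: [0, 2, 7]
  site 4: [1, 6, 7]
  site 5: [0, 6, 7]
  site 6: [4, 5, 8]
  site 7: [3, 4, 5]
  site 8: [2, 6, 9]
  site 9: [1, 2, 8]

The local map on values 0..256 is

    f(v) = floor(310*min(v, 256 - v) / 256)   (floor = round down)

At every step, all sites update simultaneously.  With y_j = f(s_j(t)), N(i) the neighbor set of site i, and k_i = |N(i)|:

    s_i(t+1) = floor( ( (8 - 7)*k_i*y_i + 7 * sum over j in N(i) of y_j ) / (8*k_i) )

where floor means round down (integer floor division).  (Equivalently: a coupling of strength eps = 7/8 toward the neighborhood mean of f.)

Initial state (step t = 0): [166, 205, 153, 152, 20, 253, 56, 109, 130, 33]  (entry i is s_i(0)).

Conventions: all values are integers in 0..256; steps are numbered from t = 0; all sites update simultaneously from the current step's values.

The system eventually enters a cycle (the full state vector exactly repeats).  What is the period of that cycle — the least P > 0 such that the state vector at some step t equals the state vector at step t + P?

Simulating step by step:
t=0: [166, 205, 153, 152, 20, 253, 56, 109, 130, 33]
t=1: [68, 57, 107, 121, 78, 89, 60, 60, 86, 103]
t=2: [104, 96, 125, 100, 73, 79, 97, 110, 107, 103]
t=3: [112, 112, 127, 134, 117, 121, 105, 105, 130, 131]
t=4: [141, 141, 150, 139, 131, 131, 143, 142, 144, 147]
t=5: [143, 140, 134, 135, 139, 139, 144, 146, 132, 133]
t=6: [141, 141, 147, 139, 136, 135, 142, 141, 144, 145]
t=7: [141, 139, 135, 136, 139, 139, 141, 143, 134, 134]
t=8: [141, 142, 146, 140, 138, 138, 142, 141, 144, 144]
t=9: [139, 138, 136, 137, 138, 139, 139, 141, 135, 135]
t=10: [142, 142, 145, 141, 140, 140, 142, 141, 144, 144]
t=11: [138, 137, 136, 137, 138, 138, 138, 139, 135, 135]
t=12: [143, 143, 145, 142, 142, 141, 143, 142, 144, 145]
t=13: [137, 136, 135, 136, 136, 136, 137, 138, 134, 134]
t=14: [144, 145, 146, 144, 143, 143, 145, 144, 145, 146]
t=15: [135, 134, 133, 134, 134, 134, 135, 135, 133, 133]
t=16: [146, 147, 147, 146, 146, 146, 147, 146, 147, 147]
t=17: [132, 132, 131, 132, 131, 132, 132, 133, 131, 131]
t=18: [150, 150, 150, 149, 149, 149, 150, 150, 150, 150]
t=19: [128, 128, 128, 128, 128, 128, 128, 128, 128, 128]
t=20: [155, 155, 155, 155, 155, 155, 155, 155, 155, 155]
t=21: [122, 122, 122, 122, 122, 122, 122, 122, 122, 122]
t=22: [147, 147, 147, 147, 147, 147, 147, 147, 147, 147]
t=23: [131, 131, 131, 131, 131, 131, 131, 131, 131, 131]
t=24: [151, 151, 151, 151, 151, 151, 151, 151, 151, 151]
t=25: [127, 127, 127, 127, 127, 127, 127, 127, 127, 127]
t=26: [153, 153, 153, 153, 153, 153, 153, 153, 153, 153]
t=27: [124, 124, 124, 124, 124, 124, 124, 124, 124, 124]
t=28: [150, 150, 150, 150, 150, 150, 150, 150, 150, 150]
t=29: [128, 128, 128, 128, 128, 128, 128, 128, 128, 128]

Answer: 10
Key observation: The state at step 19, [128, 128, 128, 128, 128, 128, 128, 128, 128, 128], reappears at step 29 — and no state repeats earlier — so the cycle the system enters has period 10.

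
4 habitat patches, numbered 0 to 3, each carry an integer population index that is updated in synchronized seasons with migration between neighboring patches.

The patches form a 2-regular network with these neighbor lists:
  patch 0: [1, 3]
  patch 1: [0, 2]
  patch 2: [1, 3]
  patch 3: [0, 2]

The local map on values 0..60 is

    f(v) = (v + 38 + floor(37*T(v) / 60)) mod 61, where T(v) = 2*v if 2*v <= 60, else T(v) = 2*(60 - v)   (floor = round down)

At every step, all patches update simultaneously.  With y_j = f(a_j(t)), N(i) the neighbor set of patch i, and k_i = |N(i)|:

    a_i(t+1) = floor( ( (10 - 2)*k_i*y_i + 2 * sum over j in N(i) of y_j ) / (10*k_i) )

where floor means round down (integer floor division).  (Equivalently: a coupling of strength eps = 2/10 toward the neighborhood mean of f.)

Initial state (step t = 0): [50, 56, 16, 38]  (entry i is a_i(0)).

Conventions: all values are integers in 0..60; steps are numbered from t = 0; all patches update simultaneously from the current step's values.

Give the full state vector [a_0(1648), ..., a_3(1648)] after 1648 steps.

Simulating step by step:
t=0: [50, 56, 16, 38]
t=1: [39, 34, 17, 38]
t=2: [41, 39, 19, 39]
t=3: [41, 38, 23, 38]
t=4: [41, 40, 30, 40]
t=5: [41, 41, 43, 41]
t=6: [41, 40, 40, 40]
t=7: [41, 41, 41, 41]
t=8: [41, 41, 41, 41]

Answer: [41, 41, 41, 41]
Key observation: The state at step 7, [41, 41, 41, 41], reappears at step 8: the system is in a cycle of period 1 from step 7 on.  Therefore the state at step 1648 equals the state at step 7 + ((1648 - 7) mod 1) = 7, which is [41, 41, 41, 41].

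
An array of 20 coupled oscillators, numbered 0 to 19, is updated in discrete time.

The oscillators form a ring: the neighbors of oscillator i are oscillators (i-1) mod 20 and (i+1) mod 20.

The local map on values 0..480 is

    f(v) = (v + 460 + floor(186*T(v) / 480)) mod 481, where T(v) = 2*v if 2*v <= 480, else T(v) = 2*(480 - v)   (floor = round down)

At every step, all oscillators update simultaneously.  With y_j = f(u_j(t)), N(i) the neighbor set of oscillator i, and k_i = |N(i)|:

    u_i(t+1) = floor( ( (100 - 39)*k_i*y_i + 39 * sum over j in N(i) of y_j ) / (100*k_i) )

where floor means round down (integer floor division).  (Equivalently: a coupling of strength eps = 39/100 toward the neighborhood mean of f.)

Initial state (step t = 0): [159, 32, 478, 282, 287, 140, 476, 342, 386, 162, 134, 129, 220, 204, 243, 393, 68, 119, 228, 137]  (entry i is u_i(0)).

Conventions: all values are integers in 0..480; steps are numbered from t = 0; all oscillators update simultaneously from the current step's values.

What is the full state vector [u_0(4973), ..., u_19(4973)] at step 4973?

Simulating step by step:
t=0: [159, 32, 478, 282, 287, 140, 476, 342, 386, 162, 134, 129, 220, 204, 243, 393, 68, 119, 228, 137]
t=1: [209, 161, 366, 422, 378, 308, 406, 434, 401, 289, 223, 240, 331, 358, 399, 366, 183, 209, 313, 261]
t=2: [344, 313, 402, 440, 434, 427, 438, 445, 437, 412, 388, 402, 422, 431, 436, 409, 337, 354, 404, 399]
t=3: [428, 426, 438, 447, 448, 447, 449, 450, 448, 443, 439, 441, 444, 447, 447, 440, 430, 431, 438, 437]
t=4: [447, 446, 448, 450, 451, 451, 451, 451, 451, 450, 449, 449, 450, 450, 450, 449, 447, 447, 448, 448]
t=5: [451, 451, 451, 451, 452, 452, 452, 452, 452, 452, 452, 452, 452, 452, 452, 451, 451, 451, 451, 451]
t=6: [452, 452, 452, 452, 452, 452, 452, 452, 452, 452, 452, 452, 452, 452, 452, 452, 452, 452, 452, 452]
t=7: [452, 452, 452, 452, 452, 452, 452, 452, 452, 452, 452, 452, 452, 452, 452, 452, 452, 452, 452, 452]

Answer: [452, 452, 452, 452, 452, 452, 452, 452, 452, 452, 452, 452, 452, 452, 452, 452, 452, 452, 452, 452]
Key observation: The state at step 6, [452, 452, 452, 452, 452, 452, 452, 452, 452, 452, 452, 452, 452, 452, 452, 452, 452, 452, 452, 452], reappears at step 7: the system is in a cycle of period 1 from step 6 on.  Therefore the state at step 4973 equals the state at step 6 + ((4973 - 6) mod 1) = 6, which is [452, 452, 452, 452, 452, 452, 452, 452, 452, 452, 452, 452, 452, 452, 452, 452, 452, 452, 452, 452].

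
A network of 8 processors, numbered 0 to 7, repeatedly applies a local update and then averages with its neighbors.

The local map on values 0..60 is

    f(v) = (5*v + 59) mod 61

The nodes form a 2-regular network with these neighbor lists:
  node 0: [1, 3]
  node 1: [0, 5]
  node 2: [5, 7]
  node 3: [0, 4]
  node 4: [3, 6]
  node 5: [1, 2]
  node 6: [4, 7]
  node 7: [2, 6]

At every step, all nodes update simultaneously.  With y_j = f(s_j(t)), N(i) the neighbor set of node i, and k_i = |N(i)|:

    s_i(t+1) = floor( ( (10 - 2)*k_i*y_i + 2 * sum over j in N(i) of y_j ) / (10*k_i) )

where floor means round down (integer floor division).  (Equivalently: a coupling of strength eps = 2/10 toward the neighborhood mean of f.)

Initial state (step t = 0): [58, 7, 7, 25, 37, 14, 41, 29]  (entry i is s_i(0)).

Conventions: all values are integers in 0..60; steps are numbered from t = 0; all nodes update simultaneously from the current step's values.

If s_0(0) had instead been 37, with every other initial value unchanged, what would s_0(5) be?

Simulating step by step:
t=0: [37, 7, 7, 25, 37, 14, 41, 29]
t=1: [3, 27, 29, 0, 2, 12, 18, 22]
t=2: [17, 15, 27, 49, 15, 49, 27, 42]
t=3: [24, 17, 17, 51, 16, 50, 12, 22]
t=4: [48, 23, 22, 14, 20, 7, 52, 45]
t=5: [49, 50, 44, 14, 31, 36, 18, 38]

Answer: s_0(5) = 49
Key observation: This trace re-runs the system from the modified initial state.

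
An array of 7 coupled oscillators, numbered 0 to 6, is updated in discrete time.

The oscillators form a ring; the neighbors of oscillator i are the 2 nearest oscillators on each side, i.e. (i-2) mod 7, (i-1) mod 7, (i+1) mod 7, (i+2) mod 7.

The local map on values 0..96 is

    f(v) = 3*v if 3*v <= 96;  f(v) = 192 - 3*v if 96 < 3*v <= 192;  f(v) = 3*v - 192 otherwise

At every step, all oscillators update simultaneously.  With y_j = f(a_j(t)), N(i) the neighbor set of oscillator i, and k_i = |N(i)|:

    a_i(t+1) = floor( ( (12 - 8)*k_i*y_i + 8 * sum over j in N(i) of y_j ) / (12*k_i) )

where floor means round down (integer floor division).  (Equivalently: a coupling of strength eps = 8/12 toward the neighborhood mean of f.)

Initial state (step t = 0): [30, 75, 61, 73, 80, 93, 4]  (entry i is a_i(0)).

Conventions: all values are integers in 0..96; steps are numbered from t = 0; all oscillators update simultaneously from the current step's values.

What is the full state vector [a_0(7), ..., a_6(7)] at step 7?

Answer: [40, 28, 18, 18, 26, 39, 45]

Derivation:
t=0: [30, 75, 61, 73, 80, 93, 4]
t=1: [53, 34, 36, 38, 38, 58, 47]
t=2: [51, 71, 74, 71, 64, 46, 53]
t=3: [36, 27, 23, 24, 23, 33, 30]
t=4: [83, 79, 74, 76, 77, 83, 84]
t=5: [51, 45, 39, 40, 43, 51, 53]
t=6: [47, 55, 63, 63, 57, 47, 44]
t=7: [40, 28, 18, 18, 26, 39, 45]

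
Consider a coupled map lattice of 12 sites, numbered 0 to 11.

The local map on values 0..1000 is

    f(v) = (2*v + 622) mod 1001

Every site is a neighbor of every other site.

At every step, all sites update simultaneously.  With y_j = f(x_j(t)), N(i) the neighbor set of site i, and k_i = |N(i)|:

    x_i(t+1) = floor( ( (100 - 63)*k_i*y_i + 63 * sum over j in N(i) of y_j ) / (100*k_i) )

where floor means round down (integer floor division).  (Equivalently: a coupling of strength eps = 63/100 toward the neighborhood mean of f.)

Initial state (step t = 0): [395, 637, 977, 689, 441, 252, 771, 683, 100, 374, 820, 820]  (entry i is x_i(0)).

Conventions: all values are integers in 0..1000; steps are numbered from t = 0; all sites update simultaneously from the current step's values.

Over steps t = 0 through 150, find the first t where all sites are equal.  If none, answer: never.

Answer: never
Key observation: The state at step 21 reappears at step 33 — the system is in a cycle of period 12 from step 21 on.  No step 0..33 is synchronized, and the cycle repeats forever, so no step up to 150 (or ever) has all sites equal.

Derivation:
t=0: [395, 637, 977, 689, 441, 252, 771, 683, 100, 374, 820, 820]  (not all equal)
t=1: [493, 644, 544, 677, 521, 403, 415, 673, 621, 480, 445, 445]  (not all equal)
t=2: [657, 752, 689, 773, 675, 601, 609, 770, 738, 649, 627, 627]  (not all equal)
t=3: [738, 484, 758, 497, 749, 703, 708, 495, 475, 733, 719, 719]  (not all equal)
t=4: [201, 356, 214, 364, 208, 179, 183, 362, 350, 198, 189, 189]  (not all equal)
t=5: [318, 415, 327, 420, 323, 618, 620, 419, 412, 316, 624, 624]  (not all equal)
t=6: [442, 503, 448, 506, 445, 630, 631, 505, 501, 441, 633, 633]  (not all equal)
t=7: [621, 659, 624, 661, 623, 738, 739, 660, 658, 620, 740, 740]  (not all equal)
t=8: [705, 729, 707, 730, 707, 466, 466, 730, 729, 705, 467, 467]  (not all equal)
t=9: [161, 176, 162, 177, 162, 325, 325, 177, 176, 161, 325, 325]  (not all equal)
t=10: [797, 806, 797, 807, 797, 586, 586, 807, 806, 797, 586, 586]  (not all equal)
t=11: [350, 356, 350, 357, 350, 532, 532, 357, 356, 350, 532, 532]  (not all equal)
t=12: [407, 411, 407, 411, 407, 521, 521, 411, 411, 407, 521, 521]  (not all equal)
t=13: [489, 491, 489, 491, 489, 560, 560, 491, 491, 489, 560, 560]  (not all equal)
t=14: [632, 633, 632, 633, 632, 676, 676, 633, 633, 632, 676, 676]  (not all equal)
t=15: [905, 906, 905, 906, 905, 933, 933, 906, 906, 905, 933, 933]  (not all equal)
t=16: [443, 443, 443, 443, 443, 460, 460, 443, 443, 443, 460, 460]  (not all equal)
t=17: [514, 514, 514, 514, 514, 525, 525, 514, 514, 514, 525, 525]  (not all equal)
t=18: [654, 654, 654, 654, 654, 660, 660, 654, 654, 654, 660, 660]  (not all equal)
t=19: [931, 931, 931, 931, 931, 935, 935, 931, 931, 931, 935, 935]  (not all equal)
t=20: [483, 483, 483, 483, 483, 486, 486, 483, 483, 483, 486, 486]  (not all equal)
t=21: [588, 588, 588, 588, 588, 590, 590, 588, 588, 588, 590, 590]  (not all equal)
t=22: [797, 797, 797, 797, 797, 799, 799, 797, 797, 797, 799, 799]  (not all equal)
t=23: [214, 214, 214, 214, 214, 216, 216, 214, 214, 214, 216, 216]  (not all equal)
t=24: [49, 49, 49, 49, 49, 51, 51, 49, 49, 49, 51, 51]  (not all equal)
t=25: [720, 720, 720, 720, 720, 722, 722, 720, 720, 720, 722, 722]  (not all equal)
t=26: [60, 60, 60, 60, 60, 62, 62, 60, 60, 60, 62, 62]  (not all equal)
t=27: [742, 742, 742, 742, 742, 744, 744, 742, 742, 742, 744, 744]  (not all equal)
t=28: [104, 104, 104, 104, 104, 106, 106, 104, 104, 104, 106, 106]  (not all equal)
t=29: [830, 830, 830, 830, 830, 832, 832, 830, 830, 830, 832, 832]  (not all equal)
t=30: [280, 280, 280, 280, 280, 282, 282, 280, 280, 280, 282, 282]  (not all equal)
t=31: [181, 181, 181, 181, 181, 183, 183, 181, 181, 181, 183, 183]  (not all equal)
t=32: [984, 984, 984, 984, 984, 986, 986, 984, 984, 984, 986, 986]  (not all equal)
t=33: [588, 588, 588, 588, 588, 590, 590, 588, 588, 588, 590, 590]  (not all equal)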